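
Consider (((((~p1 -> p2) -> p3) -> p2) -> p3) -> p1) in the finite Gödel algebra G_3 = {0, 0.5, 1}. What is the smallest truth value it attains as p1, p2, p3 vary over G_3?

The minimum is attained at p1 = 0, p2 = 0, p3 = 0:
  ~p1: Gödel ¬ of 0 = 1 (operand is 0)
  (~p1 -> p2): 1 > 0, so result = 0
  ((~p1 -> p2) -> p3): 0 ≤ 0, so result = 1
  (((~p1 -> p2) -> p3) -> p2): 1 > 0, so result = 0
  ((((~p1 -> p2) -> p3) -> p2) -> p3): 0 ≤ 0, so result = 1
  (((((~p1 -> p2) -> p3) -> p2) -> p3) -> p1): 1 > 0, so result = 0
Checking all 27 assignments confirms none give a value below 0.00.

0.00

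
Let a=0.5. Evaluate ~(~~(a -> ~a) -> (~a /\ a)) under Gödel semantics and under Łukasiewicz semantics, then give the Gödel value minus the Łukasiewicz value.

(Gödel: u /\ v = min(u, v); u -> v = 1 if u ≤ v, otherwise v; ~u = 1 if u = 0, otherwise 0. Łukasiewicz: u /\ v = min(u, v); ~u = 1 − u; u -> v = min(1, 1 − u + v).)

-0.50

Gödel evaluation:
  ~a: Gödel ¬ of 0.5 = 0 (operand ≠ 0)
  (a -> ~a): 0.5 > 0, so result = 0
  ~(a -> ~a): Gödel ¬ of 0 = 1 (operand is 0)
  ~~(a -> ~a): Gödel ¬ of 1 = 0 (operand ≠ 0)
  ~a: Gödel ¬ of 0.5 = 0 (operand ≠ 0)
  (~a /\ a) = min(0, 0.5) = 0
  (~~(a -> ~a) -> (~a /\ a)): 0 ≤ 0, so result = 1
  ~(~~(a -> ~a) -> (~a /\ a)): Gödel ¬ of 1 = 0 (operand ≠ 0)
  Gödel value = 0
Łukasiewicz evaluation:
  ~a: Łukasiewicz ¬ gives 1 − 0.5 = 0.5
  (a -> ~a): min(1, 1 − 0.5 + 0.5) = 1
  ~(a -> ~a): Łukasiewicz ¬ gives 1 − 1 = 0
  ~~(a -> ~a): Łukasiewicz ¬ gives 1 − 0 = 1
  ~a: Łukasiewicz ¬ gives 1 − 0.5 = 0.5
  (~a /\ a) = min(0.5, 0.5) = 0.5
  (~~(a -> ~a) -> (~a /\ a)): min(1, 1 − 1 + 0.5) = 0.5
  ~(~~(a -> ~a) -> (~a /\ a)): Łukasiewicz ¬ gives 1 − 0.5 = 0.5
  Łukasiewicz value = 0.5
Difference: 0 − 0.5 = -0.50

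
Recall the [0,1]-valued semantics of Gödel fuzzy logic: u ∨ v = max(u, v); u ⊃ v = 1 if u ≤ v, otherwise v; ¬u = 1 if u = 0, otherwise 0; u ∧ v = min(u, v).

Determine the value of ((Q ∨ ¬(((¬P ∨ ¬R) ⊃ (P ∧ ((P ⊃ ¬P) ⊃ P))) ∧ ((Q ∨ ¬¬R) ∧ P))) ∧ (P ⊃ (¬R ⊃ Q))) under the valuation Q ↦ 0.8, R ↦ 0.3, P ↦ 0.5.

0.80

¬P: Gödel ¬ of 0.5 = 0 (operand ≠ 0)
¬R: Gödel ¬ of 0.3 = 0 (operand ≠ 0)
(¬P ∨ ¬R) = max(0, 0) = 0
¬P: Gödel ¬ of 0.5 = 0 (operand ≠ 0)
(P ⊃ ¬P): 0.5 > 0, so result = 0
((P ⊃ ¬P) ⊃ P): 0 ≤ 0.5, so result = 1
(P ∧ ((P ⊃ ¬P) ⊃ P)) = min(0.5, 1) = 0.5
((¬P ∨ ¬R) ⊃ (P ∧ ((P ⊃ ¬P) ⊃ P))): 0 ≤ 0.5, so result = 1
¬R: Gödel ¬ of 0.3 = 0 (operand ≠ 0)
¬¬R: Gödel ¬ of 0 = 1 (operand is 0)
(Q ∨ ¬¬R) = max(0.8, 1) = 1
((Q ∨ ¬¬R) ∧ P) = min(1, 0.5) = 0.5
(((¬P ∨ ¬R) ⊃ (P ∧ ((P ⊃ ¬P) ⊃ P))) ∧ ((Q ∨ ¬¬R) ∧ P)) = min(1, 0.5) = 0.5
¬(((¬P ∨ ¬R) ⊃ (P ∧ ((P ⊃ ¬P) ⊃ P))) ∧ ((Q ∨ ¬¬R) ∧ P)): Gödel ¬ of 0.5 = 0 (operand ≠ 0)
(Q ∨ ¬(((¬P ∨ ¬R) ⊃ (P ∧ ((P ⊃ ¬P) ⊃ P))) ∧ ((Q ∨ ¬¬R) ∧ P))) = max(0.8, 0) = 0.8
¬R: Gödel ¬ of 0.3 = 0 (operand ≠ 0)
(¬R ⊃ Q): 0 ≤ 0.8, so result = 1
(P ⊃ (¬R ⊃ Q)): 0.5 ≤ 1, so result = 1
((Q ∨ ¬(((¬P ∨ ¬R) ⊃ (P ∧ ((P ⊃ ¬P) ⊃ P))) ∧ ((Q ∨ ¬¬R) ∧ P))) ∧ (P ⊃ (¬R ⊃ Q))) = min(0.8, 1) = 0.8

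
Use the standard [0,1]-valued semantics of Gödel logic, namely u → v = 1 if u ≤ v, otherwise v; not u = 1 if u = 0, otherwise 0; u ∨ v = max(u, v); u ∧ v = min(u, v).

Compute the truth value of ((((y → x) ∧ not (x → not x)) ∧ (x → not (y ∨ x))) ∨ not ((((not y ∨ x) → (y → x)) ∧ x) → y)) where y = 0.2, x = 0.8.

(y → x): 0.2 ≤ 0.8, so result = 1
not x: Gödel ¬ of 0.8 = 0 (operand ≠ 0)
(x → not x): 0.8 > 0, so result = 0
not (x → not x): Gödel ¬ of 0 = 1 (operand is 0)
((y → x) ∧ not (x → not x)) = min(1, 1) = 1
(y ∨ x) = max(0.2, 0.8) = 0.8
not (y ∨ x): Gödel ¬ of 0.8 = 0 (operand ≠ 0)
(x → not (y ∨ x)): 0.8 > 0, so result = 0
(((y → x) ∧ not (x → not x)) ∧ (x → not (y ∨ x))) = min(1, 0) = 0
not y: Gödel ¬ of 0.2 = 0 (operand ≠ 0)
(not y ∨ x) = max(0, 0.8) = 0.8
(y → x): 0.2 ≤ 0.8, so result = 1
((not y ∨ x) → (y → x)): 0.8 ≤ 1, so result = 1
(((not y ∨ x) → (y → x)) ∧ x) = min(1, 0.8) = 0.8
((((not y ∨ x) → (y → x)) ∧ x) → y): 0.8 > 0.2, so result = 0.2
not ((((not y ∨ x) → (y → x)) ∧ x) → y): Gödel ¬ of 0.2 = 0 (operand ≠ 0)
((((y → x) ∧ not (x → not x)) ∧ (x → not (y ∨ x))) ∨ not ((((not y ∨ x) → (y → x)) ∧ x) → y)) = max(0, 0) = 0

0.00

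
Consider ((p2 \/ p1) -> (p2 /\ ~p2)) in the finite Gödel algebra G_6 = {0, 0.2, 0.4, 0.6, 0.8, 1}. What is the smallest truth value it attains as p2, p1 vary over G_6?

0.00

The minimum is attained at p2 = 0, p1 = 0.2:
  (p2 \/ p1) = max(0, 0.2) = 0.2
  ~p2: Gödel ¬ of 0 = 1 (operand is 0)
  (p2 /\ ~p2) = min(0, 1) = 0
  ((p2 \/ p1) -> (p2 /\ ~p2)): 0.2 > 0, so result = 0
Checking all 36 assignments confirms none give a value below 0.00.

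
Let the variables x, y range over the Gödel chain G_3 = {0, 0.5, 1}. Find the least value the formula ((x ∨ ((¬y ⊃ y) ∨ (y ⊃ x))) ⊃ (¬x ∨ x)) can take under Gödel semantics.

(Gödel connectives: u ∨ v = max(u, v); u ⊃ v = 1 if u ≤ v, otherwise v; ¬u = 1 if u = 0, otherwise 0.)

The minimum is attained at x = 0.5, y = 0:
  ¬y: Gödel ¬ of 0 = 1 (operand is 0)
  (¬y ⊃ y): 1 > 0, so result = 0
  (y ⊃ x): 0 ≤ 0.5, so result = 1
  ((¬y ⊃ y) ∨ (y ⊃ x)) = max(0, 1) = 1
  (x ∨ ((¬y ⊃ y) ∨ (y ⊃ x))) = max(0.5, 1) = 1
  ¬x: Gödel ¬ of 0.5 = 0 (operand ≠ 0)
  (¬x ∨ x) = max(0, 0.5) = 0.5
  ((x ∨ ((¬y ⊃ y) ∨ (y ⊃ x))) ⊃ (¬x ∨ x)): 1 > 0.5, so result = 0.5
Checking all 9 assignments confirms none give a value below 0.50.

0.50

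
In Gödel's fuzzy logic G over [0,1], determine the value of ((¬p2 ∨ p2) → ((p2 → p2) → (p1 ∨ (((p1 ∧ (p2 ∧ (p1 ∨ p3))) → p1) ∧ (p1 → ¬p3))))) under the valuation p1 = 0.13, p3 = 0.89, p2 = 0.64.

¬p2: Gödel ¬ of 0.64 = 0 (operand ≠ 0)
(¬p2 ∨ p2) = max(0, 0.64) = 0.64
(p2 → p2): 0.64 ≤ 0.64, so result = 1
(p1 ∨ p3) = max(0.13, 0.89) = 0.89
(p2 ∧ (p1 ∨ p3)) = min(0.64, 0.89) = 0.64
(p1 ∧ (p2 ∧ (p1 ∨ p3))) = min(0.13, 0.64) = 0.13
((p1 ∧ (p2 ∧ (p1 ∨ p3))) → p1): 0.13 ≤ 0.13, so result = 1
¬p3: Gödel ¬ of 0.89 = 0 (operand ≠ 0)
(p1 → ¬p3): 0.13 > 0, so result = 0
(((p1 ∧ (p2 ∧ (p1 ∨ p3))) → p1) ∧ (p1 → ¬p3)) = min(1, 0) = 0
(p1 ∨ (((p1 ∧ (p2 ∧ (p1 ∨ p3))) → p1) ∧ (p1 → ¬p3))) = max(0.13, 0) = 0.13
((p2 → p2) → (p1 ∨ (((p1 ∧ (p2 ∧ (p1 ∨ p3))) → p1) ∧ (p1 → ¬p3)))): 1 > 0.13, so result = 0.13
((¬p2 ∨ p2) → ((p2 → p2) → (p1 ∨ (((p1 ∧ (p2 ∧ (p1 ∨ p3))) → p1) ∧ (p1 → ¬p3))))): 0.64 > 0.13, so result = 0.13

0.13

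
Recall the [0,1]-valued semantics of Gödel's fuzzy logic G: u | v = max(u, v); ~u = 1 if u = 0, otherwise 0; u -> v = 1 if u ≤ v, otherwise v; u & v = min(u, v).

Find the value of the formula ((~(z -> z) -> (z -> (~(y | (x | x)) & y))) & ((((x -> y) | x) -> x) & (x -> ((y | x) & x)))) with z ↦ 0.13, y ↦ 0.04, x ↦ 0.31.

(z -> z): 0.13 ≤ 0.13, so result = 1
~(z -> z): Gödel ¬ of 1 = 0 (operand ≠ 0)
(x | x) = max(0.31, 0.31) = 0.31
(y | (x | x)) = max(0.04, 0.31) = 0.31
~(y | (x | x)): Gödel ¬ of 0.31 = 0 (operand ≠ 0)
(~(y | (x | x)) & y) = min(0, 0.04) = 0
(z -> (~(y | (x | x)) & y)): 0.13 > 0, so result = 0
(~(z -> z) -> (z -> (~(y | (x | x)) & y))): 0 ≤ 0, so result = 1
(x -> y): 0.31 > 0.04, so result = 0.04
((x -> y) | x) = max(0.04, 0.31) = 0.31
(((x -> y) | x) -> x): 0.31 ≤ 0.31, so result = 1
(y | x) = max(0.04, 0.31) = 0.31
((y | x) & x) = min(0.31, 0.31) = 0.31
(x -> ((y | x) & x)): 0.31 ≤ 0.31, so result = 1
((((x -> y) | x) -> x) & (x -> ((y | x) & x))) = min(1, 1) = 1
((~(z -> z) -> (z -> (~(y | (x | x)) & y))) & ((((x -> y) | x) -> x) & (x -> ((y | x) & x)))) = min(1, 1) = 1

1.00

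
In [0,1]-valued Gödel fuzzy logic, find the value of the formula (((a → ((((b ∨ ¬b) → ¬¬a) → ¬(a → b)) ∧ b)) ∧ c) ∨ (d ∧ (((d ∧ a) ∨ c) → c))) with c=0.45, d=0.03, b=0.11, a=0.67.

0.03

¬b: Gödel ¬ of 0.11 = 0 (operand ≠ 0)
(b ∨ ¬b) = max(0.11, 0) = 0.11
¬a: Gödel ¬ of 0.67 = 0 (operand ≠ 0)
¬¬a: Gödel ¬ of 0 = 1 (operand is 0)
((b ∨ ¬b) → ¬¬a): 0.11 ≤ 1, so result = 1
(a → b): 0.67 > 0.11, so result = 0.11
¬(a → b): Gödel ¬ of 0.11 = 0 (operand ≠ 0)
(((b ∨ ¬b) → ¬¬a) → ¬(a → b)): 1 > 0, so result = 0
((((b ∨ ¬b) → ¬¬a) → ¬(a → b)) ∧ b) = min(0, 0.11) = 0
(a → ((((b ∨ ¬b) → ¬¬a) → ¬(a → b)) ∧ b)): 0.67 > 0, so result = 0
((a → ((((b ∨ ¬b) → ¬¬a) → ¬(a → b)) ∧ b)) ∧ c) = min(0, 0.45) = 0
(d ∧ a) = min(0.03, 0.67) = 0.03
((d ∧ a) ∨ c) = max(0.03, 0.45) = 0.45
(((d ∧ a) ∨ c) → c): 0.45 ≤ 0.45, so result = 1
(d ∧ (((d ∧ a) ∨ c) → c)) = min(0.03, 1) = 0.03
(((a → ((((b ∨ ¬b) → ¬¬a) → ¬(a → b)) ∧ b)) ∧ c) ∨ (d ∧ (((d ∧ a) ∨ c) → c))) = max(0, 0.03) = 0.03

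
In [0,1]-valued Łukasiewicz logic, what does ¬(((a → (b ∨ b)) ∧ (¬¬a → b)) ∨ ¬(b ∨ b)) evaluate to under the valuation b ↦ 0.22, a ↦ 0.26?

(b ∨ b) = max(0.22, 0.22) = 0.22
(a → (b ∨ b)): min(1, 1 − 0.26 + 0.22) = 0.96
¬a: Łukasiewicz ¬ gives 1 − 0.26 = 0.74
¬¬a: Łukasiewicz ¬ gives 1 − 0.74 = 0.26
(¬¬a → b): min(1, 1 − 0.26 + 0.22) = 0.96
((a → (b ∨ b)) ∧ (¬¬a → b)) = min(0.96, 0.96) = 0.96
(b ∨ b) = max(0.22, 0.22) = 0.22
¬(b ∨ b): Łukasiewicz ¬ gives 1 − 0.22 = 0.78
(((a → (b ∨ b)) ∧ (¬¬a → b)) ∨ ¬(b ∨ b)) = max(0.96, 0.78) = 0.96
¬(((a → (b ∨ b)) ∧ (¬¬a → b)) ∨ ¬(b ∨ b)): Łukasiewicz ¬ gives 1 − 0.96 = 0.04

0.04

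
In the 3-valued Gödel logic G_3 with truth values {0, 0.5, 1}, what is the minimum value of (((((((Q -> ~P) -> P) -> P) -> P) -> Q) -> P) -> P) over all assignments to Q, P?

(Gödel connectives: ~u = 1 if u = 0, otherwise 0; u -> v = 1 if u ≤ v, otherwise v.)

0.50

The minimum is attained at Q = 0, P = 0.5:
  ~P: Gödel ¬ of 0.5 = 0 (operand ≠ 0)
  (Q -> ~P): 0 ≤ 0, so result = 1
  ((Q -> ~P) -> P): 1 > 0.5, so result = 0.5
  (((Q -> ~P) -> P) -> P): 0.5 ≤ 0.5, so result = 1
  ((((Q -> ~P) -> P) -> P) -> P): 1 > 0.5, so result = 0.5
  (((((Q -> ~P) -> P) -> P) -> P) -> Q): 0.5 > 0, so result = 0
  ((((((Q -> ~P) -> P) -> P) -> P) -> Q) -> P): 0 ≤ 0.5, so result = 1
  (((((((Q -> ~P) -> P) -> P) -> P) -> Q) -> P) -> P): 1 > 0.5, so result = 0.5
Checking all 9 assignments confirms none give a value below 0.50.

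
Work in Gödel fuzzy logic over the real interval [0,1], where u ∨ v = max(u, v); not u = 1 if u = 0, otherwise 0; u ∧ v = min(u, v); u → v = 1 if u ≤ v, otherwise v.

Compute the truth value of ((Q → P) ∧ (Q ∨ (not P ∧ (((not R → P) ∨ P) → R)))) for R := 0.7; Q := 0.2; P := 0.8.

0.20

(Q → P): 0.2 ≤ 0.8, so result = 1
not P: Gödel ¬ of 0.8 = 0 (operand ≠ 0)
not R: Gödel ¬ of 0.7 = 0 (operand ≠ 0)
(not R → P): 0 ≤ 0.8, so result = 1
((not R → P) ∨ P) = max(1, 0.8) = 1
(((not R → P) ∨ P) → R): 1 > 0.7, so result = 0.7
(not P ∧ (((not R → P) ∨ P) → R)) = min(0, 0.7) = 0
(Q ∨ (not P ∧ (((not R → P) ∨ P) → R))) = max(0.2, 0) = 0.2
((Q → P) ∧ (Q ∨ (not P ∧ (((not R → P) ∨ P) → R)))) = min(1, 0.2) = 0.2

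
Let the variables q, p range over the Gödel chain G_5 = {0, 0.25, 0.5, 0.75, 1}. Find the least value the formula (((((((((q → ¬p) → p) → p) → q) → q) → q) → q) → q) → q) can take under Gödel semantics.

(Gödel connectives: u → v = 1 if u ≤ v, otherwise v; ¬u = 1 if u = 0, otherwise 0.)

0.25

The minimum is attained at q = 0.25, p = 0.25:
  ¬p: Gödel ¬ of 0.25 = 0 (operand ≠ 0)
  (q → ¬p): 0.25 > 0, so result = 0
  ((q → ¬p) → p): 0 ≤ 0.25, so result = 1
  (((q → ¬p) → p) → p): 1 > 0.25, so result = 0.25
  ((((q → ¬p) → p) → p) → q): 0.25 ≤ 0.25, so result = 1
  (((((q → ¬p) → p) → p) → q) → q): 1 > 0.25, so result = 0.25
  ((((((q → ¬p) → p) → p) → q) → q) → q): 0.25 ≤ 0.25, so result = 1
  (((((((q → ¬p) → p) → p) → q) → q) → q) → q): 1 > 0.25, so result = 0.25
  ((((((((q → ¬p) → p) → p) → q) → q) → q) → q) → q): 0.25 ≤ 0.25, so result = 1
  (((((((((q → ¬p) → p) → p) → q) → q) → q) → q) → q) → q): 1 > 0.25, so result = 0.25
Checking all 25 assignments confirms none give a value below 0.25.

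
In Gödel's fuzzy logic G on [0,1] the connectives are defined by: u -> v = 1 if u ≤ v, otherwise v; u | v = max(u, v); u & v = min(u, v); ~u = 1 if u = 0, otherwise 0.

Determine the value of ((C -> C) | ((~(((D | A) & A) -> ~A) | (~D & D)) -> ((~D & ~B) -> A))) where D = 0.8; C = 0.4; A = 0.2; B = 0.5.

(C -> C): 0.4 ≤ 0.4, so result = 1
(D | A) = max(0.8, 0.2) = 0.8
((D | A) & A) = min(0.8, 0.2) = 0.2
~A: Gödel ¬ of 0.2 = 0 (operand ≠ 0)
(((D | A) & A) -> ~A): 0.2 > 0, so result = 0
~(((D | A) & A) -> ~A): Gödel ¬ of 0 = 1 (operand is 0)
~D: Gödel ¬ of 0.8 = 0 (operand ≠ 0)
(~D & D) = min(0, 0.8) = 0
(~(((D | A) & A) -> ~A) | (~D & D)) = max(1, 0) = 1
~D: Gödel ¬ of 0.8 = 0 (operand ≠ 0)
~B: Gödel ¬ of 0.5 = 0 (operand ≠ 0)
(~D & ~B) = min(0, 0) = 0
((~D & ~B) -> A): 0 ≤ 0.2, so result = 1
((~(((D | A) & A) -> ~A) | (~D & D)) -> ((~D & ~B) -> A)): 1 ≤ 1, so result = 1
((C -> C) | ((~(((D | A) & A) -> ~A) | (~D & D)) -> ((~D & ~B) -> A))) = max(1, 1) = 1

1.00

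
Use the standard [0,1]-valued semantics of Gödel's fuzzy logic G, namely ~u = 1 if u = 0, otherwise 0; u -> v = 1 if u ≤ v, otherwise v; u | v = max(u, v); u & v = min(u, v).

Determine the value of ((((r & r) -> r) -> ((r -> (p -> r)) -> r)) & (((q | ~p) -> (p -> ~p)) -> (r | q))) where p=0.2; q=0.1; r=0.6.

0.60

(r & r) = min(0.6, 0.6) = 0.6
((r & r) -> r): 0.6 ≤ 0.6, so result = 1
(p -> r): 0.2 ≤ 0.6, so result = 1
(r -> (p -> r)): 0.6 ≤ 1, so result = 1
((r -> (p -> r)) -> r): 1 > 0.6, so result = 0.6
(((r & r) -> r) -> ((r -> (p -> r)) -> r)): 1 > 0.6, so result = 0.6
~p: Gödel ¬ of 0.2 = 0 (operand ≠ 0)
(q | ~p) = max(0.1, 0) = 0.1
~p: Gödel ¬ of 0.2 = 0 (operand ≠ 0)
(p -> ~p): 0.2 > 0, so result = 0
((q | ~p) -> (p -> ~p)): 0.1 > 0, so result = 0
(r | q) = max(0.6, 0.1) = 0.6
(((q | ~p) -> (p -> ~p)) -> (r | q)): 0 ≤ 0.6, so result = 1
((((r & r) -> r) -> ((r -> (p -> r)) -> r)) & (((q | ~p) -> (p -> ~p)) -> (r | q))) = min(0.6, 1) = 0.6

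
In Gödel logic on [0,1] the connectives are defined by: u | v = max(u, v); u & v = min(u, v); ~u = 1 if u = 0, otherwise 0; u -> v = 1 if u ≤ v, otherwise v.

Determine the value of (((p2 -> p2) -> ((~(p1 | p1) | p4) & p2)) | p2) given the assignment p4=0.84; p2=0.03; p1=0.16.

(p2 -> p2): 0.03 ≤ 0.03, so result = 1
(p1 | p1) = max(0.16, 0.16) = 0.16
~(p1 | p1): Gödel ¬ of 0.16 = 0 (operand ≠ 0)
(~(p1 | p1) | p4) = max(0, 0.84) = 0.84
((~(p1 | p1) | p4) & p2) = min(0.84, 0.03) = 0.03
((p2 -> p2) -> ((~(p1 | p1) | p4) & p2)): 1 > 0.03, so result = 0.03
(((p2 -> p2) -> ((~(p1 | p1) | p4) & p2)) | p2) = max(0.03, 0.03) = 0.03

0.03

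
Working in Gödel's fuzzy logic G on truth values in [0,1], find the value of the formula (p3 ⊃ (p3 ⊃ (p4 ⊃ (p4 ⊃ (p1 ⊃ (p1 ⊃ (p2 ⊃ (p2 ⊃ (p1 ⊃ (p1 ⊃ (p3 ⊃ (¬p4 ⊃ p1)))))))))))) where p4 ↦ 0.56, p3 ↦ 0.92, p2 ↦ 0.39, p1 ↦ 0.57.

¬p4: Gödel ¬ of 0.56 = 0 (operand ≠ 0)
(¬p4 ⊃ p1): 0 ≤ 0.57, so result = 1
(p3 ⊃ (¬p4 ⊃ p1)): 0.92 ≤ 1, so result = 1
(p1 ⊃ (p3 ⊃ (¬p4 ⊃ p1))): 0.57 ≤ 1, so result = 1
(p1 ⊃ (p1 ⊃ (p3 ⊃ (¬p4 ⊃ p1)))): 0.57 ≤ 1, so result = 1
(p2 ⊃ (p1 ⊃ (p1 ⊃ (p3 ⊃ (¬p4 ⊃ p1))))): 0.39 ≤ 1, so result = 1
(p2 ⊃ (p2 ⊃ (p1 ⊃ (p1 ⊃ (p3 ⊃ (¬p4 ⊃ p1)))))): 0.39 ≤ 1, so result = 1
(p1 ⊃ (p2 ⊃ (p2 ⊃ (p1 ⊃ (p1 ⊃ (p3 ⊃ (¬p4 ⊃ p1))))))): 0.57 ≤ 1, so result = 1
(p1 ⊃ (p1 ⊃ (p2 ⊃ (p2 ⊃ (p1 ⊃ (p1 ⊃ (p3 ⊃ (¬p4 ⊃ p1)))))))): 0.57 ≤ 1, so result = 1
(p4 ⊃ (p1 ⊃ (p1 ⊃ (p2 ⊃ (p2 ⊃ (p1 ⊃ (p1 ⊃ (p3 ⊃ (¬p4 ⊃ p1))))))))): 0.56 ≤ 1, so result = 1
(p4 ⊃ (p4 ⊃ (p1 ⊃ (p1 ⊃ (p2 ⊃ (p2 ⊃ (p1 ⊃ (p1 ⊃ (p3 ⊃ (¬p4 ⊃ p1)))))))))): 0.56 ≤ 1, so result = 1
(p3 ⊃ (p4 ⊃ (p4 ⊃ (p1 ⊃ (p1 ⊃ (p2 ⊃ (p2 ⊃ (p1 ⊃ (p1 ⊃ (p3 ⊃ (¬p4 ⊃ p1))))))))))): 0.92 ≤ 1, so result = 1
(p3 ⊃ (p3 ⊃ (p4 ⊃ (p4 ⊃ (p1 ⊃ (p1 ⊃ (p2 ⊃ (p2 ⊃ (p1 ⊃ (p1 ⊃ (p3 ⊃ (¬p4 ⊃ p1)))))))))))): 0.92 ≤ 1, so result = 1

1.00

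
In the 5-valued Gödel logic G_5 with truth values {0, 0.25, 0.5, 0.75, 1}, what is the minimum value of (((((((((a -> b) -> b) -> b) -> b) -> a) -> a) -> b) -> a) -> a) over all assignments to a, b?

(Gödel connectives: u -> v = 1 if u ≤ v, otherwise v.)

The minimum is attained at a = 0.25, b = 0:
  (a -> b): 0.25 > 0, so result = 0
  ((a -> b) -> b): 0 ≤ 0, so result = 1
  (((a -> b) -> b) -> b): 1 > 0, so result = 0
  ((((a -> b) -> b) -> b) -> b): 0 ≤ 0, so result = 1
  (((((a -> b) -> b) -> b) -> b) -> a): 1 > 0.25, so result = 0.25
  ((((((a -> b) -> b) -> b) -> b) -> a) -> a): 0.25 ≤ 0.25, so result = 1
  (((((((a -> b) -> b) -> b) -> b) -> a) -> a) -> b): 1 > 0, so result = 0
  ((((((((a -> b) -> b) -> b) -> b) -> a) -> a) -> b) -> a): 0 ≤ 0.25, so result = 1
  (((((((((a -> b) -> b) -> b) -> b) -> a) -> a) -> b) -> a) -> a): 1 > 0.25, so result = 0.25
Checking all 25 assignments confirms none give a value below 0.25.

0.25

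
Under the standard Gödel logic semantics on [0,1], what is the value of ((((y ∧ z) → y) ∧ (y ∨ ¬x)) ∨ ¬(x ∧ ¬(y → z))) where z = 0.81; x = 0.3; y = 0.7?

1.00

(y ∧ z) = min(0.7, 0.81) = 0.7
((y ∧ z) → y): 0.7 ≤ 0.7, so result = 1
¬x: Gödel ¬ of 0.3 = 0 (operand ≠ 0)
(y ∨ ¬x) = max(0.7, 0) = 0.7
(((y ∧ z) → y) ∧ (y ∨ ¬x)) = min(1, 0.7) = 0.7
(y → z): 0.7 ≤ 0.81, so result = 1
¬(y → z): Gödel ¬ of 1 = 0 (operand ≠ 0)
(x ∧ ¬(y → z)) = min(0.3, 0) = 0
¬(x ∧ ¬(y → z)): Gödel ¬ of 0 = 1 (operand is 0)
((((y ∧ z) → y) ∧ (y ∨ ¬x)) ∨ ¬(x ∧ ¬(y → z))) = max(0.7, 1) = 1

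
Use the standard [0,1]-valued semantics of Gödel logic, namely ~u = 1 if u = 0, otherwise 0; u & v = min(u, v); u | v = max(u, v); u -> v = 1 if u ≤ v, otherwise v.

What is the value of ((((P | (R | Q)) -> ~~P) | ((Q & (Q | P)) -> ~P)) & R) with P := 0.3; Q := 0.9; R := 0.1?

0.10

(R | Q) = max(0.1, 0.9) = 0.9
(P | (R | Q)) = max(0.3, 0.9) = 0.9
~P: Gödel ¬ of 0.3 = 0 (operand ≠ 0)
~~P: Gödel ¬ of 0 = 1 (operand is 0)
((P | (R | Q)) -> ~~P): 0.9 ≤ 1, so result = 1
(Q | P) = max(0.9, 0.3) = 0.9
(Q & (Q | P)) = min(0.9, 0.9) = 0.9
~P: Gödel ¬ of 0.3 = 0 (operand ≠ 0)
((Q & (Q | P)) -> ~P): 0.9 > 0, so result = 0
(((P | (R | Q)) -> ~~P) | ((Q & (Q | P)) -> ~P)) = max(1, 0) = 1
((((P | (R | Q)) -> ~~P) | ((Q & (Q | P)) -> ~P)) & R) = min(1, 0.1) = 0.1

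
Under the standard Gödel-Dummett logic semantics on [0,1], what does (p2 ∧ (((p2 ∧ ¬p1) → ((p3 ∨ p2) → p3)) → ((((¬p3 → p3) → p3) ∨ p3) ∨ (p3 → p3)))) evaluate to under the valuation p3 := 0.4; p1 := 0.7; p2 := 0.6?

¬p1: Gödel ¬ of 0.7 = 0 (operand ≠ 0)
(p2 ∧ ¬p1) = min(0.6, 0) = 0
(p3 ∨ p2) = max(0.4, 0.6) = 0.6
((p3 ∨ p2) → p3): 0.6 > 0.4, so result = 0.4
((p2 ∧ ¬p1) → ((p3 ∨ p2) → p3)): 0 ≤ 0.4, so result = 1
¬p3: Gödel ¬ of 0.4 = 0 (operand ≠ 0)
(¬p3 → p3): 0 ≤ 0.4, so result = 1
((¬p3 → p3) → p3): 1 > 0.4, so result = 0.4
(((¬p3 → p3) → p3) ∨ p3) = max(0.4, 0.4) = 0.4
(p3 → p3): 0.4 ≤ 0.4, so result = 1
((((¬p3 → p3) → p3) ∨ p3) ∨ (p3 → p3)) = max(0.4, 1) = 1
(((p2 ∧ ¬p1) → ((p3 ∨ p2) → p3)) → ((((¬p3 → p3) → p3) ∨ p3) ∨ (p3 → p3))): 1 ≤ 1, so result = 1
(p2 ∧ (((p2 ∧ ¬p1) → ((p3 ∨ p2) → p3)) → ((((¬p3 → p3) → p3) ∨ p3) ∨ (p3 → p3)))) = min(0.6, 1) = 0.6

0.60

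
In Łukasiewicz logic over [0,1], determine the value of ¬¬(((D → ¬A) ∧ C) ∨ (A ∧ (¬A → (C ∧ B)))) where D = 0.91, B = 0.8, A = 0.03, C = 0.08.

0.08

¬A: Łukasiewicz ¬ gives 1 − 0.03 = 0.97
(D → ¬A): min(1, 1 − 0.91 + 0.97) = 1
((D → ¬A) ∧ C) = min(1, 0.08) = 0.08
¬A: Łukasiewicz ¬ gives 1 − 0.03 = 0.97
(C ∧ B) = min(0.08, 0.8) = 0.08
(¬A → (C ∧ B)): min(1, 1 − 0.97 + 0.08) = 0.11
(A ∧ (¬A → (C ∧ B))) = min(0.03, 0.11) = 0.03
(((D → ¬A) ∧ C) ∨ (A ∧ (¬A → (C ∧ B)))) = max(0.08, 0.03) = 0.08
¬(((D → ¬A) ∧ C) ∨ (A ∧ (¬A → (C ∧ B)))): Łukasiewicz ¬ gives 1 − 0.08 = 0.92
¬¬(((D → ¬A) ∧ C) ∨ (A ∧ (¬A → (C ∧ B)))): Łukasiewicz ¬ gives 1 − 0.92 = 0.08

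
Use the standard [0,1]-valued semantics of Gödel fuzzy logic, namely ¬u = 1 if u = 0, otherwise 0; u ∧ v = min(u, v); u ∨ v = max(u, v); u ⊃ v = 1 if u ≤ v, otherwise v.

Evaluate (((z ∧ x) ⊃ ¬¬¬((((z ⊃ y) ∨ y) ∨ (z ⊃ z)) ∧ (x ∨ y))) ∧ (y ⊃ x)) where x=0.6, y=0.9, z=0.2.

(z ∧ x) = min(0.2, 0.6) = 0.2
(z ⊃ y): 0.2 ≤ 0.9, so result = 1
((z ⊃ y) ∨ y) = max(1, 0.9) = 1
(z ⊃ z): 0.2 ≤ 0.2, so result = 1
(((z ⊃ y) ∨ y) ∨ (z ⊃ z)) = max(1, 1) = 1
(x ∨ y) = max(0.6, 0.9) = 0.9
((((z ⊃ y) ∨ y) ∨ (z ⊃ z)) ∧ (x ∨ y)) = min(1, 0.9) = 0.9
¬((((z ⊃ y) ∨ y) ∨ (z ⊃ z)) ∧ (x ∨ y)): Gödel ¬ of 0.9 = 0 (operand ≠ 0)
¬¬((((z ⊃ y) ∨ y) ∨ (z ⊃ z)) ∧ (x ∨ y)): Gödel ¬ of 0 = 1 (operand is 0)
¬¬¬((((z ⊃ y) ∨ y) ∨ (z ⊃ z)) ∧ (x ∨ y)): Gödel ¬ of 1 = 0 (operand ≠ 0)
((z ∧ x) ⊃ ¬¬¬((((z ⊃ y) ∨ y) ∨ (z ⊃ z)) ∧ (x ∨ y))): 0.2 > 0, so result = 0
(y ⊃ x): 0.9 > 0.6, so result = 0.6
(((z ∧ x) ⊃ ¬¬¬((((z ⊃ y) ∨ y) ∨ (z ⊃ z)) ∧ (x ∨ y))) ∧ (y ⊃ x)) = min(0, 0.6) = 0

0.00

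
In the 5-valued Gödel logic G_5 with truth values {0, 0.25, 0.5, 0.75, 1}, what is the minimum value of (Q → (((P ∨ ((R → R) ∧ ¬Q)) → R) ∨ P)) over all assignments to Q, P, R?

The minimum is attained at Q = 0.5, P = 0.25, R = 0:
  (R → R): 0 ≤ 0, so result = 1
  ¬Q: Gödel ¬ of 0.5 = 0 (operand ≠ 0)
  ((R → R) ∧ ¬Q) = min(1, 0) = 0
  (P ∨ ((R → R) ∧ ¬Q)) = max(0.25, 0) = 0.25
  ((P ∨ ((R → R) ∧ ¬Q)) → R): 0.25 > 0, so result = 0
  (((P ∨ ((R → R) ∧ ¬Q)) → R) ∨ P) = max(0, 0.25) = 0.25
  (Q → (((P ∨ ((R → R) ∧ ¬Q)) → R) ∨ P)): 0.5 > 0.25, so result = 0.25
Checking all 125 assignments confirms none give a value below 0.25.

0.25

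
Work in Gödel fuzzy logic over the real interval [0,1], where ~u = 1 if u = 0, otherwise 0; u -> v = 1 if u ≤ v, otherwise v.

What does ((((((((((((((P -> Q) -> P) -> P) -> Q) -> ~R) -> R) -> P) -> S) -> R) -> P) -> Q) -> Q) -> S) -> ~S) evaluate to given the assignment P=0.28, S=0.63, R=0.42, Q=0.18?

0.00

(P -> Q): 0.28 > 0.18, so result = 0.18
((P -> Q) -> P): 0.18 ≤ 0.28, so result = 1
(((P -> Q) -> P) -> P): 1 > 0.28, so result = 0.28
((((P -> Q) -> P) -> P) -> Q): 0.28 > 0.18, so result = 0.18
~R: Gödel ¬ of 0.42 = 0 (operand ≠ 0)
(((((P -> Q) -> P) -> P) -> Q) -> ~R): 0.18 > 0, so result = 0
((((((P -> Q) -> P) -> P) -> Q) -> ~R) -> R): 0 ≤ 0.42, so result = 1
(((((((P -> Q) -> P) -> P) -> Q) -> ~R) -> R) -> P): 1 > 0.28, so result = 0.28
((((((((P -> Q) -> P) -> P) -> Q) -> ~R) -> R) -> P) -> S): 0.28 ≤ 0.63, so result = 1
(((((((((P -> Q) -> P) -> P) -> Q) -> ~R) -> R) -> P) -> S) -> R): 1 > 0.42, so result = 0.42
((((((((((P -> Q) -> P) -> P) -> Q) -> ~R) -> R) -> P) -> S) -> R) -> P): 0.42 > 0.28, so result = 0.28
(((((((((((P -> Q) -> P) -> P) -> Q) -> ~R) -> R) -> P) -> S) -> R) -> P) -> Q): 0.28 > 0.18, so result = 0.18
((((((((((((P -> Q) -> P) -> P) -> Q) -> ~R) -> R) -> P) -> S) -> R) -> P) -> Q) -> Q): 0.18 ≤ 0.18, so result = 1
(((((((((((((P -> Q) -> P) -> P) -> Q) -> ~R) -> R) -> P) -> S) -> R) -> P) -> Q) -> Q) -> S): 1 > 0.63, so result = 0.63
~S: Gödel ¬ of 0.63 = 0 (operand ≠ 0)
((((((((((((((P -> Q) -> P) -> P) -> Q) -> ~R) -> R) -> P) -> S) -> R) -> P) -> Q) -> Q) -> S) -> ~S): 0.63 > 0, so result = 0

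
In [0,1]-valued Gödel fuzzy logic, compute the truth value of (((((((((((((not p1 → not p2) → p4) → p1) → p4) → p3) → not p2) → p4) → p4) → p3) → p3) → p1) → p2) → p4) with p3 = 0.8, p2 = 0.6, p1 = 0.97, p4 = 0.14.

0.14

not p1: Gödel ¬ of 0.97 = 0 (operand ≠ 0)
not p2: Gödel ¬ of 0.6 = 0 (operand ≠ 0)
(not p1 → not p2): 0 ≤ 0, so result = 1
((not p1 → not p2) → p4): 1 > 0.14, so result = 0.14
(((not p1 → not p2) → p4) → p1): 0.14 ≤ 0.97, so result = 1
((((not p1 → not p2) → p4) → p1) → p4): 1 > 0.14, so result = 0.14
(((((not p1 → not p2) → p4) → p1) → p4) → p3): 0.14 ≤ 0.8, so result = 1
not p2: Gödel ¬ of 0.6 = 0 (operand ≠ 0)
((((((not p1 → not p2) → p4) → p1) → p4) → p3) → not p2): 1 > 0, so result = 0
(((((((not p1 → not p2) → p4) → p1) → p4) → p3) → not p2) → p4): 0 ≤ 0.14, so result = 1
((((((((not p1 → not p2) → p4) → p1) → p4) → p3) → not p2) → p4) → p4): 1 > 0.14, so result = 0.14
(((((((((not p1 → not p2) → p4) → p1) → p4) → p3) → not p2) → p4) → p4) → p3): 0.14 ≤ 0.8, so result = 1
((((((((((not p1 → not p2) → p4) → p1) → p4) → p3) → not p2) → p4) → p4) → p3) → p3): 1 > 0.8, so result = 0.8
(((((((((((not p1 → not p2) → p4) → p1) → p4) → p3) → not p2) → p4) → p4) → p3) → p3) → p1): 0.8 ≤ 0.97, so result = 1
((((((((((((not p1 → not p2) → p4) → p1) → p4) → p3) → not p2) → p4) → p4) → p3) → p3) → p1) → p2): 1 > 0.6, so result = 0.6
(((((((((((((not p1 → not p2) → p4) → p1) → p4) → p3) → not p2) → p4) → p4) → p3) → p3) → p1) → p2) → p4): 0.6 > 0.14, so result = 0.14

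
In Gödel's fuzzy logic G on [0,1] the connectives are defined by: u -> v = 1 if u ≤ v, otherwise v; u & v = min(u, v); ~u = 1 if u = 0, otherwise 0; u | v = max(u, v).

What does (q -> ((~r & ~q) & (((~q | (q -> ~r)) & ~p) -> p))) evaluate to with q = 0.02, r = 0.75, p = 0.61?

0.00

~r: Gödel ¬ of 0.75 = 0 (operand ≠ 0)
~q: Gödel ¬ of 0.02 = 0 (operand ≠ 0)
(~r & ~q) = min(0, 0) = 0
~q: Gödel ¬ of 0.02 = 0 (operand ≠ 0)
~r: Gödel ¬ of 0.75 = 0 (operand ≠ 0)
(q -> ~r): 0.02 > 0, so result = 0
(~q | (q -> ~r)) = max(0, 0) = 0
~p: Gödel ¬ of 0.61 = 0 (operand ≠ 0)
((~q | (q -> ~r)) & ~p) = min(0, 0) = 0
(((~q | (q -> ~r)) & ~p) -> p): 0 ≤ 0.61, so result = 1
((~r & ~q) & (((~q | (q -> ~r)) & ~p) -> p)) = min(0, 1) = 0
(q -> ((~r & ~q) & (((~q | (q -> ~r)) & ~p) -> p))): 0.02 > 0, so result = 0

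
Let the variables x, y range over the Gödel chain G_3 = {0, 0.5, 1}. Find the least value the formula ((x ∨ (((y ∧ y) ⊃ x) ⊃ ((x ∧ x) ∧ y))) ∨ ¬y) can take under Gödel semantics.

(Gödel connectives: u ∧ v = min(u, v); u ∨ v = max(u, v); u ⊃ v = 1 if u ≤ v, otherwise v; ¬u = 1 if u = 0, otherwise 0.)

The minimum is attained at x = 0.5, y = 0.5:
  (y ∧ y) = min(0.5, 0.5) = 0.5
  ((y ∧ y) ⊃ x): 0.5 ≤ 0.5, so result = 1
  (x ∧ x) = min(0.5, 0.5) = 0.5
  ((x ∧ x) ∧ y) = min(0.5, 0.5) = 0.5
  (((y ∧ y) ⊃ x) ⊃ ((x ∧ x) ∧ y)): 1 > 0.5, so result = 0.5
  (x ∨ (((y ∧ y) ⊃ x) ⊃ ((x ∧ x) ∧ y))) = max(0.5, 0.5) = 0.5
  ¬y: Gödel ¬ of 0.5 = 0 (operand ≠ 0)
  ((x ∨ (((y ∧ y) ⊃ x) ⊃ ((x ∧ x) ∧ y))) ∨ ¬y) = max(0.5, 0) = 0.5
Checking all 9 assignments confirms none give a value below 0.50.

0.50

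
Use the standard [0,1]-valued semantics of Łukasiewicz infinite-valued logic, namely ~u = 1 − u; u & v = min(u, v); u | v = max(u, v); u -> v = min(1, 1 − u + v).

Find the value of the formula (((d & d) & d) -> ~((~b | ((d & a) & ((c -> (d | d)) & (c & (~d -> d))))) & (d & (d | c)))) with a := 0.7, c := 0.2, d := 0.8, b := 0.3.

(d & d) = min(0.8, 0.8) = 0.8
((d & d) & d) = min(0.8, 0.8) = 0.8
~b: Łukasiewicz ¬ gives 1 − 0.3 = 0.7
(d & a) = min(0.8, 0.7) = 0.7
(d | d) = max(0.8, 0.8) = 0.8
(c -> (d | d)): min(1, 1 − 0.2 + 0.8) = 1
~d: Łukasiewicz ¬ gives 1 − 0.8 = 0.2
(~d -> d): min(1, 1 − 0.2 + 0.8) = 1
(c & (~d -> d)) = min(0.2, 1) = 0.2
((c -> (d | d)) & (c & (~d -> d))) = min(1, 0.2) = 0.2
((d & a) & ((c -> (d | d)) & (c & (~d -> d)))) = min(0.7, 0.2) = 0.2
(~b | ((d & a) & ((c -> (d | d)) & (c & (~d -> d))))) = max(0.7, 0.2) = 0.7
(d | c) = max(0.8, 0.2) = 0.8
(d & (d | c)) = min(0.8, 0.8) = 0.8
((~b | ((d & a) & ((c -> (d | d)) & (c & (~d -> d))))) & (d & (d | c))) = min(0.7, 0.8) = 0.7
~((~b | ((d & a) & ((c -> (d | d)) & (c & (~d -> d))))) & (d & (d | c))): Łukasiewicz ¬ gives 1 − 0.7 = 0.3
(((d & d) & d) -> ~((~b | ((d & a) & ((c -> (d | d)) & (c & (~d -> d))))) & (d & (d | c)))): min(1, 1 − 0.8 + 0.3) = 0.5

0.50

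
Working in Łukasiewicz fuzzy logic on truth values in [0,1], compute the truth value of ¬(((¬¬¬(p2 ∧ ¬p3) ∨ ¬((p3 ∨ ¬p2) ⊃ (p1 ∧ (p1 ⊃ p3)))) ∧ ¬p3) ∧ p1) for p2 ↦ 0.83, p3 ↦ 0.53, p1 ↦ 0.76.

¬p3: Łukasiewicz ¬ gives 1 − 0.53 = 0.47
(p2 ∧ ¬p3) = min(0.83, 0.47) = 0.47
¬(p2 ∧ ¬p3): Łukasiewicz ¬ gives 1 − 0.47 = 0.53
¬¬(p2 ∧ ¬p3): Łukasiewicz ¬ gives 1 − 0.53 = 0.47
¬¬¬(p2 ∧ ¬p3): Łukasiewicz ¬ gives 1 − 0.47 = 0.53
¬p2: Łukasiewicz ¬ gives 1 − 0.83 = 0.17
(p3 ∨ ¬p2) = max(0.53, 0.17) = 0.53
(p1 ⊃ p3): min(1, 1 − 0.76 + 0.53) = 0.77
(p1 ∧ (p1 ⊃ p3)) = min(0.76, 0.77) = 0.76
((p3 ∨ ¬p2) ⊃ (p1 ∧ (p1 ⊃ p3))): min(1, 1 − 0.53 + 0.76) = 1
¬((p3 ∨ ¬p2) ⊃ (p1 ∧ (p1 ⊃ p3))): Łukasiewicz ¬ gives 1 − 1 = 0
(¬¬¬(p2 ∧ ¬p3) ∨ ¬((p3 ∨ ¬p2) ⊃ (p1 ∧ (p1 ⊃ p3)))) = max(0.53, 0) = 0.53
¬p3: Łukasiewicz ¬ gives 1 − 0.53 = 0.47
((¬¬¬(p2 ∧ ¬p3) ∨ ¬((p3 ∨ ¬p2) ⊃ (p1 ∧ (p1 ⊃ p3)))) ∧ ¬p3) = min(0.53, 0.47) = 0.47
(((¬¬¬(p2 ∧ ¬p3) ∨ ¬((p3 ∨ ¬p2) ⊃ (p1 ∧ (p1 ⊃ p3)))) ∧ ¬p3) ∧ p1) = min(0.47, 0.76) = 0.47
¬(((¬¬¬(p2 ∧ ¬p3) ∨ ¬((p3 ∨ ¬p2) ⊃ (p1 ∧ (p1 ⊃ p3)))) ∧ ¬p3) ∧ p1): Łukasiewicz ¬ gives 1 − 0.47 = 0.53

0.53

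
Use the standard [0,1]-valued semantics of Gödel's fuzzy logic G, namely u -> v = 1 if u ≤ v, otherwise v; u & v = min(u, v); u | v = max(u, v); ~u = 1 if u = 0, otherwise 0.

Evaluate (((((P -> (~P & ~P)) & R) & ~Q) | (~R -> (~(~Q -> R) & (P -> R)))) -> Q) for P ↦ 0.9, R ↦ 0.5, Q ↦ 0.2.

~P: Gödel ¬ of 0.9 = 0 (operand ≠ 0)
~P: Gödel ¬ of 0.9 = 0 (operand ≠ 0)
(~P & ~P) = min(0, 0) = 0
(P -> (~P & ~P)): 0.9 > 0, so result = 0
((P -> (~P & ~P)) & R) = min(0, 0.5) = 0
~Q: Gödel ¬ of 0.2 = 0 (operand ≠ 0)
(((P -> (~P & ~P)) & R) & ~Q) = min(0, 0) = 0
~R: Gödel ¬ of 0.5 = 0 (operand ≠ 0)
~Q: Gödel ¬ of 0.2 = 0 (operand ≠ 0)
(~Q -> R): 0 ≤ 0.5, so result = 1
~(~Q -> R): Gödel ¬ of 1 = 0 (operand ≠ 0)
(P -> R): 0.9 > 0.5, so result = 0.5
(~(~Q -> R) & (P -> R)) = min(0, 0.5) = 0
(~R -> (~(~Q -> R) & (P -> R))): 0 ≤ 0, so result = 1
((((P -> (~P & ~P)) & R) & ~Q) | (~R -> (~(~Q -> R) & (P -> R)))) = max(0, 1) = 1
(((((P -> (~P & ~P)) & R) & ~Q) | (~R -> (~(~Q -> R) & (P -> R)))) -> Q): 1 > 0.2, so result = 0.2

0.20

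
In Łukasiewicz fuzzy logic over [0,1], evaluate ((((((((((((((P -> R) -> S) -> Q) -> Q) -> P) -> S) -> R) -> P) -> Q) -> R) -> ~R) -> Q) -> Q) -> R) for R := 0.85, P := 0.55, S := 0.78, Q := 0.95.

0.90

(P -> R): min(1, 1 − 0.55 + 0.85) = 1
((P -> R) -> S): min(1, 1 − 1 + 0.78) = 0.78
(((P -> R) -> S) -> Q): min(1, 1 − 0.78 + 0.95) = 1
((((P -> R) -> S) -> Q) -> Q): min(1, 1 − 1 + 0.95) = 0.95
(((((P -> R) -> S) -> Q) -> Q) -> P): min(1, 1 − 0.95 + 0.55) = 0.6
((((((P -> R) -> S) -> Q) -> Q) -> P) -> S): min(1, 1 − 0.6 + 0.78) = 1
(((((((P -> R) -> S) -> Q) -> Q) -> P) -> S) -> R): min(1, 1 − 1 + 0.85) = 0.85
((((((((P -> R) -> S) -> Q) -> Q) -> P) -> S) -> R) -> P): min(1, 1 − 0.85 + 0.55) = 0.7
(((((((((P -> R) -> S) -> Q) -> Q) -> P) -> S) -> R) -> P) -> Q): min(1, 1 − 0.7 + 0.95) = 1
((((((((((P -> R) -> S) -> Q) -> Q) -> P) -> S) -> R) -> P) -> Q) -> R): min(1, 1 − 1 + 0.85) = 0.85
~R: Łukasiewicz ¬ gives 1 − 0.85 = 0.15
(((((((((((P -> R) -> S) -> Q) -> Q) -> P) -> S) -> R) -> P) -> Q) -> R) -> ~R): min(1, 1 − 0.85 + 0.15) = 0.3
((((((((((((P -> R) -> S) -> Q) -> Q) -> P) -> S) -> R) -> P) -> Q) -> R) -> ~R) -> Q): min(1, 1 − 0.3 + 0.95) = 1
(((((((((((((P -> R) -> S) -> Q) -> Q) -> P) -> S) -> R) -> P) -> Q) -> R) -> ~R) -> Q) -> Q): min(1, 1 − 1 + 0.95) = 0.95
((((((((((((((P -> R) -> S) -> Q) -> Q) -> P) -> S) -> R) -> P) -> Q) -> R) -> ~R) -> Q) -> Q) -> R): min(1, 1 − 0.95 + 0.85) = 0.9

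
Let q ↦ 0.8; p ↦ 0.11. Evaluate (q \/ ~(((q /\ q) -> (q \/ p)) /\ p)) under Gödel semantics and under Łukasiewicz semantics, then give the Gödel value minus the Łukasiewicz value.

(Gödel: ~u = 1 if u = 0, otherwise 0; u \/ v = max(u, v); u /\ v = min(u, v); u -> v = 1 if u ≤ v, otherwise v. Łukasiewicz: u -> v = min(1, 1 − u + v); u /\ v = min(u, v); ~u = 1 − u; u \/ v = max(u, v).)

Gödel evaluation:
  (q /\ q) = min(0.8, 0.8) = 0.8
  (q \/ p) = max(0.8, 0.11) = 0.8
  ((q /\ q) -> (q \/ p)): 0.8 ≤ 0.8, so result = 1
  (((q /\ q) -> (q \/ p)) /\ p) = min(1, 0.11) = 0.11
  ~(((q /\ q) -> (q \/ p)) /\ p): Gödel ¬ of 0.11 = 0 (operand ≠ 0)
  (q \/ ~(((q /\ q) -> (q \/ p)) /\ p)) = max(0.8, 0) = 0.8
  Gödel value = 0.8
Łukasiewicz evaluation:
  (q /\ q) = min(0.8, 0.8) = 0.8
  (q \/ p) = max(0.8, 0.11) = 0.8
  ((q /\ q) -> (q \/ p)): min(1, 1 − 0.8 + 0.8) = 1
  (((q /\ q) -> (q \/ p)) /\ p) = min(1, 0.11) = 0.11
  ~(((q /\ q) -> (q \/ p)) /\ p): Łukasiewicz ¬ gives 1 − 0.11 = 0.89
  (q \/ ~(((q /\ q) -> (q \/ p)) /\ p)) = max(0.8, 0.89) = 0.89
  Łukasiewicz value = 0.89
Difference: 0.8 − 0.89 = -0.09

-0.09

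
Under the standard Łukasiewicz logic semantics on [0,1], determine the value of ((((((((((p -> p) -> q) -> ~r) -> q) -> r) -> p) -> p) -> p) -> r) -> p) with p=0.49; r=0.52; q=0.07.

0.49

(p -> p): min(1, 1 − 0.49 + 0.49) = 1
((p -> p) -> q): min(1, 1 − 1 + 0.07) = 0.07
~r: Łukasiewicz ¬ gives 1 − 0.52 = 0.48
(((p -> p) -> q) -> ~r): min(1, 1 − 0.07 + 0.48) = 1
((((p -> p) -> q) -> ~r) -> q): min(1, 1 − 1 + 0.07) = 0.07
(((((p -> p) -> q) -> ~r) -> q) -> r): min(1, 1 − 0.07 + 0.52) = 1
((((((p -> p) -> q) -> ~r) -> q) -> r) -> p): min(1, 1 − 1 + 0.49) = 0.49
(((((((p -> p) -> q) -> ~r) -> q) -> r) -> p) -> p): min(1, 1 − 0.49 + 0.49) = 1
((((((((p -> p) -> q) -> ~r) -> q) -> r) -> p) -> p) -> p): min(1, 1 − 1 + 0.49) = 0.49
(((((((((p -> p) -> q) -> ~r) -> q) -> r) -> p) -> p) -> p) -> r): min(1, 1 − 0.49 + 0.52) = 1
((((((((((p -> p) -> q) -> ~r) -> q) -> r) -> p) -> p) -> p) -> r) -> p): min(1, 1 − 1 + 0.49) = 0.49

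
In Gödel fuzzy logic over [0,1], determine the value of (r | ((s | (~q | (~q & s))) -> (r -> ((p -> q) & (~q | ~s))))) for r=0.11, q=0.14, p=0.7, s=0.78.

0.11

~q: Gödel ¬ of 0.14 = 0 (operand ≠ 0)
~q: Gödel ¬ of 0.14 = 0 (operand ≠ 0)
(~q & s) = min(0, 0.78) = 0
(~q | (~q & s)) = max(0, 0) = 0
(s | (~q | (~q & s))) = max(0.78, 0) = 0.78
(p -> q): 0.7 > 0.14, so result = 0.14
~q: Gödel ¬ of 0.14 = 0 (operand ≠ 0)
~s: Gödel ¬ of 0.78 = 0 (operand ≠ 0)
(~q | ~s) = max(0, 0) = 0
((p -> q) & (~q | ~s)) = min(0.14, 0) = 0
(r -> ((p -> q) & (~q | ~s))): 0.11 > 0, so result = 0
((s | (~q | (~q & s))) -> (r -> ((p -> q) & (~q | ~s)))): 0.78 > 0, so result = 0
(r | ((s | (~q | (~q & s))) -> (r -> ((p -> q) & (~q | ~s))))) = max(0.11, 0) = 0.11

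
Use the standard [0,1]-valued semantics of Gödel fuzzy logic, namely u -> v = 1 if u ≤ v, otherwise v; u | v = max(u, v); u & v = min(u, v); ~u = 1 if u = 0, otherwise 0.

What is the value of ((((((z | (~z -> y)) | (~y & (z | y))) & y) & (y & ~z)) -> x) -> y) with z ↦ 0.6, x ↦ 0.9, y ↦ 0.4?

~z: Gödel ¬ of 0.6 = 0 (operand ≠ 0)
(~z -> y): 0 ≤ 0.4, so result = 1
(z | (~z -> y)) = max(0.6, 1) = 1
~y: Gödel ¬ of 0.4 = 0 (operand ≠ 0)
(z | y) = max(0.6, 0.4) = 0.6
(~y & (z | y)) = min(0, 0.6) = 0
((z | (~z -> y)) | (~y & (z | y))) = max(1, 0) = 1
(((z | (~z -> y)) | (~y & (z | y))) & y) = min(1, 0.4) = 0.4
~z: Gödel ¬ of 0.6 = 0 (operand ≠ 0)
(y & ~z) = min(0.4, 0) = 0
((((z | (~z -> y)) | (~y & (z | y))) & y) & (y & ~z)) = min(0.4, 0) = 0
(((((z | (~z -> y)) | (~y & (z | y))) & y) & (y & ~z)) -> x): 0 ≤ 0.9, so result = 1
((((((z | (~z -> y)) | (~y & (z | y))) & y) & (y & ~z)) -> x) -> y): 1 > 0.4, so result = 0.4

0.40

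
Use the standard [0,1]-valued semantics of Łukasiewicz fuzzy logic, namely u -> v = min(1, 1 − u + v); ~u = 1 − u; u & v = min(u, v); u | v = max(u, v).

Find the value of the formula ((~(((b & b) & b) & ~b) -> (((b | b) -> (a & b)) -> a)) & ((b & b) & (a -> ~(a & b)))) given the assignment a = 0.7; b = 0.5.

(b & b) = min(0.5, 0.5) = 0.5
((b & b) & b) = min(0.5, 0.5) = 0.5
~b: Łukasiewicz ¬ gives 1 − 0.5 = 0.5
(((b & b) & b) & ~b) = min(0.5, 0.5) = 0.5
~(((b & b) & b) & ~b): Łukasiewicz ¬ gives 1 − 0.5 = 0.5
(b | b) = max(0.5, 0.5) = 0.5
(a & b) = min(0.7, 0.5) = 0.5
((b | b) -> (a & b)): min(1, 1 − 0.5 + 0.5) = 1
(((b | b) -> (a & b)) -> a): min(1, 1 − 1 + 0.7) = 0.7
(~(((b & b) & b) & ~b) -> (((b | b) -> (a & b)) -> a)): min(1, 1 − 0.5 + 0.7) = 1
(b & b) = min(0.5, 0.5) = 0.5
(a & b) = min(0.7, 0.5) = 0.5
~(a & b): Łukasiewicz ¬ gives 1 − 0.5 = 0.5
(a -> ~(a & b)): min(1, 1 − 0.7 + 0.5) = 0.8
((b & b) & (a -> ~(a & b))) = min(0.5, 0.8) = 0.5
((~(((b & b) & b) & ~b) -> (((b | b) -> (a & b)) -> a)) & ((b & b) & (a -> ~(a & b)))) = min(1, 0.5) = 0.5

0.50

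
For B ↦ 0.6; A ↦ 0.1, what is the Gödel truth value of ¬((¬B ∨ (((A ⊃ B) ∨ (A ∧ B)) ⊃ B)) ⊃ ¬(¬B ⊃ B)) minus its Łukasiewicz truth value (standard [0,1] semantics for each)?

Gödel evaluation:
  ¬B: Gödel ¬ of 0.6 = 0 (operand ≠ 0)
  (A ⊃ B): 0.1 ≤ 0.6, so result = 1
  (A ∧ B) = min(0.1, 0.6) = 0.1
  ((A ⊃ B) ∨ (A ∧ B)) = max(1, 0.1) = 1
  (((A ⊃ B) ∨ (A ∧ B)) ⊃ B): 1 > 0.6, so result = 0.6
  (¬B ∨ (((A ⊃ B) ∨ (A ∧ B)) ⊃ B)) = max(0, 0.6) = 0.6
  ¬B: Gödel ¬ of 0.6 = 0 (operand ≠ 0)
  (¬B ⊃ B): 0 ≤ 0.6, so result = 1
  ¬(¬B ⊃ B): Gödel ¬ of 1 = 0 (operand ≠ 0)
  ((¬B ∨ (((A ⊃ B) ∨ (A ∧ B)) ⊃ B)) ⊃ ¬(¬B ⊃ B)): 0.6 > 0, so result = 0
  ¬((¬B ∨ (((A ⊃ B) ∨ (A ∧ B)) ⊃ B)) ⊃ ¬(¬B ⊃ B)): Gödel ¬ of 0 = 1 (operand is 0)
  Gödel value = 1
Łukasiewicz evaluation:
  ¬B: Łukasiewicz ¬ gives 1 − 0.6 = 0.4
  (A ⊃ B): min(1, 1 − 0.1 + 0.6) = 1
  (A ∧ B) = min(0.1, 0.6) = 0.1
  ((A ⊃ B) ∨ (A ∧ B)) = max(1, 0.1) = 1
  (((A ⊃ B) ∨ (A ∧ B)) ⊃ B): min(1, 1 − 1 + 0.6) = 0.6
  (¬B ∨ (((A ⊃ B) ∨ (A ∧ B)) ⊃ B)) = max(0.4, 0.6) = 0.6
  ¬B: Łukasiewicz ¬ gives 1 − 0.6 = 0.4
  (¬B ⊃ B): min(1, 1 − 0.4 + 0.6) = 1
  ¬(¬B ⊃ B): Łukasiewicz ¬ gives 1 − 1 = 0
  ((¬B ∨ (((A ⊃ B) ∨ (A ∧ B)) ⊃ B)) ⊃ ¬(¬B ⊃ B)): min(1, 1 − 0.6 + 0) = 0.4
  ¬((¬B ∨ (((A ⊃ B) ∨ (A ∧ B)) ⊃ B)) ⊃ ¬(¬B ⊃ B)): Łukasiewicz ¬ gives 1 − 0.4 = 0.6
  Łukasiewicz value = 0.6
Difference: 1 − 0.6 = 0.40

0.40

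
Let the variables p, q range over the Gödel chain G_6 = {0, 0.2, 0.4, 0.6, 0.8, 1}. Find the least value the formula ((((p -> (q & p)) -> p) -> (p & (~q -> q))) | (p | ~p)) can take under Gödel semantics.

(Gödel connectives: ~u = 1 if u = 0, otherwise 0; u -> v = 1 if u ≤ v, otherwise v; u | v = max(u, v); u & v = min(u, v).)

0.20

The minimum is attained at p = 0.2, q = 0:
  (q & p) = min(0, 0.2) = 0
  (p -> (q & p)): 0.2 > 0, so result = 0
  ((p -> (q & p)) -> p): 0 ≤ 0.2, so result = 1
  ~q: Gödel ¬ of 0 = 1 (operand is 0)
  (~q -> q): 1 > 0, so result = 0
  (p & (~q -> q)) = min(0.2, 0) = 0
  (((p -> (q & p)) -> p) -> (p & (~q -> q))): 1 > 0, so result = 0
  ~p: Gödel ¬ of 0.2 = 0 (operand ≠ 0)
  (p | ~p) = max(0.2, 0) = 0.2
  ((((p -> (q & p)) -> p) -> (p & (~q -> q))) | (p | ~p)) = max(0, 0.2) = 0.2
Checking all 36 assignments confirms none give a value below 0.20.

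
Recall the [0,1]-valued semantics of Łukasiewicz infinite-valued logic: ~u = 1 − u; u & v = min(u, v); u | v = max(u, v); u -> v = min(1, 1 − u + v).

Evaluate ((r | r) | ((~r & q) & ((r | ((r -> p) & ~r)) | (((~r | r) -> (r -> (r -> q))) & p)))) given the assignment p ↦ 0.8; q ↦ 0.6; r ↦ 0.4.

0.60

(r | r) = max(0.4, 0.4) = 0.4
~r: Łukasiewicz ¬ gives 1 − 0.4 = 0.6
(~r & q) = min(0.6, 0.6) = 0.6
(r -> p): min(1, 1 − 0.4 + 0.8) = 1
~r: Łukasiewicz ¬ gives 1 − 0.4 = 0.6
((r -> p) & ~r) = min(1, 0.6) = 0.6
(r | ((r -> p) & ~r)) = max(0.4, 0.6) = 0.6
~r: Łukasiewicz ¬ gives 1 − 0.4 = 0.6
(~r | r) = max(0.6, 0.4) = 0.6
(r -> q): min(1, 1 − 0.4 + 0.6) = 1
(r -> (r -> q)): min(1, 1 − 0.4 + 1) = 1
((~r | r) -> (r -> (r -> q))): min(1, 1 − 0.6 + 1) = 1
(((~r | r) -> (r -> (r -> q))) & p) = min(1, 0.8) = 0.8
((r | ((r -> p) & ~r)) | (((~r | r) -> (r -> (r -> q))) & p)) = max(0.6, 0.8) = 0.8
((~r & q) & ((r | ((r -> p) & ~r)) | (((~r | r) -> (r -> (r -> q))) & p))) = min(0.6, 0.8) = 0.6
((r | r) | ((~r & q) & ((r | ((r -> p) & ~r)) | (((~r | r) -> (r -> (r -> q))) & p)))) = max(0.4, 0.6) = 0.6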